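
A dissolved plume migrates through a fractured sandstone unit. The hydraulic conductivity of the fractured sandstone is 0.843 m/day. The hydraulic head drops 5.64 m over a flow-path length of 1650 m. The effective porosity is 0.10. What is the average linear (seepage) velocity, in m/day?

Hydraulic gradient i = Δh / L = 5.64 / 1650 = 0.003418.
Darcy flux q = K · i = 0.8430 × 0.003418 = 0.002882 m/day.
Seepage velocity v = q / n_e = 0.002882 / 0.10 = 0.02882 m/day.

0.0288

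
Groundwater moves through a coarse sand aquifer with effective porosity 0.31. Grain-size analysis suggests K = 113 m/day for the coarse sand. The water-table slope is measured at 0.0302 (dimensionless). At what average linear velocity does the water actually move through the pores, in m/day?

Hydraulic gradient i = 0.0302.
Darcy flux q = K · i = 113.0 × 0.03020 = 3.413 m/day.
Seepage velocity v = q / n_e = 3.413 / 0.31 = 11.01 m/day.

11.0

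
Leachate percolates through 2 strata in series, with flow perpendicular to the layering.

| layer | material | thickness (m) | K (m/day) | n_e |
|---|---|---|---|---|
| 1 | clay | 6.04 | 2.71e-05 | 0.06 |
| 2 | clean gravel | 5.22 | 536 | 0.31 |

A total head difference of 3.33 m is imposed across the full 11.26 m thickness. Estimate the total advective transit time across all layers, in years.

With flow normal to the layers, continuity requires the same specific discharge q through every layer.
Σ(b_i/K_i) = 6.04/2.71e-05 + 5.22/536 = 2.229e+05 d.
q = Δh / Σ(b_i/K_i) = 3.33 / 2.229e+05 = 1.494e-05 m/day.
In each layer the seepage velocity is v_i = q/n_i, so the layer transit time is t_i = b_i·n_i / q:
  layer 1 (clay): t_1 = 6.04 × 0.06 / 1.494e-05 = 24256 d
  layer 2 (clean gravel): t_2 = 5.22 × 0.31 / 1.494e-05 = 1.083e+05 d
Total t = Σ t_i = 1.326e+05 days = 362.9 years.

363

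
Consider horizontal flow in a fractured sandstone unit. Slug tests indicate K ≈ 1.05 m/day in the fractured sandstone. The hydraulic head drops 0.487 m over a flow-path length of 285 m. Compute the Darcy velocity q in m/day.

Hydraulic gradient i = Δh / L = 0.487 / 285 = 0.001709.
Specific discharge q = K · i = 1.050 × 0.001709 = 0.001794 m/day.

0.00179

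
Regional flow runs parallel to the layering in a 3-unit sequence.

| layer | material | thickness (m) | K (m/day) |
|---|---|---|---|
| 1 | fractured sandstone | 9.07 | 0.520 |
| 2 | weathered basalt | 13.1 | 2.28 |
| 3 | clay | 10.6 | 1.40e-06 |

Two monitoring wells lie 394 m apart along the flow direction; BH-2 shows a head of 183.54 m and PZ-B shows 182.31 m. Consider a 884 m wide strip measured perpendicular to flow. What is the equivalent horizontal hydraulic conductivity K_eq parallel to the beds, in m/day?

Flow is parallel to layering, so each bed carries its own Darcy discharge and the transmissivities add.
Σ(K_i·b_i) = 0.520×9.07 + 2.28×13.1 + 1.40e-06×10.6 = 34.58 m²/day.
Total thickness b = 32.77 m, so K_eq = Σ(K_i·b_i)/b = 1.055 m/day.

1.06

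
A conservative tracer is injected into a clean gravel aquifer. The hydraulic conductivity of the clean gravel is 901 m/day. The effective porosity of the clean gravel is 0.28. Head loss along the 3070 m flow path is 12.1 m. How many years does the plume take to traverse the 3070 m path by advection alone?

Hydraulic gradient i = Δh / L = 12.1 / 3070 = 0.003941.
Darcy flux q = K · i = 901.0 × 0.003941 = 3.551 m/day.
Seepage velocity v = q / n_e = 3.551 / 0.28 = 12.68 m/day.
Travel time t = L / v = 3070 / 12.68 = 242.1 days = 0.6627 years.

0.663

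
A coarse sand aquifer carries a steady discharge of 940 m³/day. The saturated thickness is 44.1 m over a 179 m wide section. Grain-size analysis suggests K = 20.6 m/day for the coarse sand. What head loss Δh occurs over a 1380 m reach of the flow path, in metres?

7.98

Cross-sectional area A = 179 × 44.1 = 7894 m².
From Q = K·A·i, i = Q / (K·A) = 940 / (20.60 × 7894) = 0.005781.
Head loss Δh = i · L = 0.005781 × 1380 = 7.977 m.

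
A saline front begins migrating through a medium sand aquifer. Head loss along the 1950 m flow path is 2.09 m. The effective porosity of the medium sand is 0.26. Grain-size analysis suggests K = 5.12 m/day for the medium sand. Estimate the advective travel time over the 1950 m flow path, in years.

253

Hydraulic gradient i = Δh / L = 2.09 / 1950 = 0.001072.
Darcy flux q = K · i = 5.120 × 0.001072 = 0.005488 m/day.
Seepage velocity v = q / n_e = 0.005488 / 0.26 = 0.02111 m/day.
Travel time t = L / v = 1950 / 0.02111 = 92390 days = 253.0 years.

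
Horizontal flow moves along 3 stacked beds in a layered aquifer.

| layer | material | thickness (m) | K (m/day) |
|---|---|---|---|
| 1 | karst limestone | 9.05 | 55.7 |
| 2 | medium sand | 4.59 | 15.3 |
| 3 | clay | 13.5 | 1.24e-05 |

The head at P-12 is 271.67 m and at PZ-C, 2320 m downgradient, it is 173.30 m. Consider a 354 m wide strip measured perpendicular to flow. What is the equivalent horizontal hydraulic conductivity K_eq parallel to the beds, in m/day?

21.2

Flow is parallel to layering, so each bed carries its own Darcy discharge and the transmissivities add.
Σ(K_i·b_i) = 55.7×9.05 + 15.3×4.59 + 1.24e-05×13.5 = 574.3 m²/day.
Total thickness b = 27.14 m, so K_eq = Σ(K_i·b_i)/b = 21.16 m/day.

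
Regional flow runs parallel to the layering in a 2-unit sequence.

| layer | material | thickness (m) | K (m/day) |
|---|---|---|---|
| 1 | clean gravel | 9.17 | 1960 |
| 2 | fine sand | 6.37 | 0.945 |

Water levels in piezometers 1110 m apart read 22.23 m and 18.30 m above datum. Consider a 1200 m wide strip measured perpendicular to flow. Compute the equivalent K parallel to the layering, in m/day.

1160

Flow is parallel to layering, so each bed carries its own Darcy discharge and the transmissivities add.
Σ(K_i·b_i) = 1960×9.17 + 0.945×6.37 = 17979 m²/day.
Total thickness b = 15.54 m, so K_eq = Σ(K_i·b_i)/b = 1157 m/day.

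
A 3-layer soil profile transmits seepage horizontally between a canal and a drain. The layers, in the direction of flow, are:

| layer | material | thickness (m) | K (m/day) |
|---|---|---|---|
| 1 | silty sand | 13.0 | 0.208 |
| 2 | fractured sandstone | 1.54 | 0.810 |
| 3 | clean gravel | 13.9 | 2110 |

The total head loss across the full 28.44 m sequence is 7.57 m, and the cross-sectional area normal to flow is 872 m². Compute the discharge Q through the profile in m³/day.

Flow is perpendicular to layering, so the layers act in series and the equivalent K is the thickness-weighted harmonic mean.
Total thickness L = 13.0 + 1.54 + 13.9 = 28.44 m.
Σ(b_i/K_i) = 13.0/0.208 + 1.54/0.810 + 13.9/2110 = 64.41 d.
K_eq = L / Σ(b_i/K_i) = 28.44 / 64.41 = 0.4416 m/day.
Q = K_eq · A · (Δh/L) = 0.4416 × 872 × (7.57/28.44) = 102.5 m³/day.

102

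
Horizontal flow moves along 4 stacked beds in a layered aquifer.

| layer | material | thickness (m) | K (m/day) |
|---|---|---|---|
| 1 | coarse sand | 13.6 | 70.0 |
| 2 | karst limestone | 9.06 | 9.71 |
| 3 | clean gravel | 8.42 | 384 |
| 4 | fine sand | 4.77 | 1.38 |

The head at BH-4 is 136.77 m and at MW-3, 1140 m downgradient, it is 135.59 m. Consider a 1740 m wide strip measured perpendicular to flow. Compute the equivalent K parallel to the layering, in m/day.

119

Flow is parallel to layering, so each bed carries its own Darcy discharge and the transmissivities add.
Σ(K_i·b_i) = 70.0×13.6 + 9.71×9.06 + 384×8.42 + 1.38×4.77 = 4280 m²/day.
Total thickness b = 35.85 m, so K_eq = Σ(K_i·b_i)/b = 119.4 m/day.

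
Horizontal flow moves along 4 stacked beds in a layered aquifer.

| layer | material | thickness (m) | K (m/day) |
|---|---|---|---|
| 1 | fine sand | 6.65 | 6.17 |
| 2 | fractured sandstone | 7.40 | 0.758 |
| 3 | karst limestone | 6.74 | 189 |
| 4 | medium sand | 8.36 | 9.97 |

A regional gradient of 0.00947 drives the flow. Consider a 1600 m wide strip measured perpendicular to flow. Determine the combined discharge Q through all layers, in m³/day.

21300

Flow is parallel to layering, so each bed carries its own Darcy discharge and the transmissivities add.
Σ(K_i·b_i) = 6.17×6.65 + 0.758×7.40 + 189×6.74 + 9.97×8.36 = 1404 m²/day.
Hydraulic gradient i = 0.00947.
Q = Σ(K_i·b_i) · W · i = 1404 × 1600 × 0.009470 = 21271 m³/day.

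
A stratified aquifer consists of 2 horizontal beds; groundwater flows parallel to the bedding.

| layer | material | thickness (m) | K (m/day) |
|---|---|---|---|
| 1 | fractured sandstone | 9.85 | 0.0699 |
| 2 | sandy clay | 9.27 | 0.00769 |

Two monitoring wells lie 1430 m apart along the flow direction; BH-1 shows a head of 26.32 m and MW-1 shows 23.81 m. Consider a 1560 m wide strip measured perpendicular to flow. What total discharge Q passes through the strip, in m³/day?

2.08

Flow is parallel to layering, so each bed carries its own Darcy discharge and the transmissivities add.
Σ(K_i·b_i) = 0.0699×9.85 + 0.00769×9.27 = 0.7598 m²/day.
Hydraulic gradient i = (26.32 − 23.81) / 1430 = 2.51 / 1430 = 0.001755.
Q = Σ(K_i·b_i) · W · i = 0.7598 × 1560 × 0.001755 = 2.080 m³/day.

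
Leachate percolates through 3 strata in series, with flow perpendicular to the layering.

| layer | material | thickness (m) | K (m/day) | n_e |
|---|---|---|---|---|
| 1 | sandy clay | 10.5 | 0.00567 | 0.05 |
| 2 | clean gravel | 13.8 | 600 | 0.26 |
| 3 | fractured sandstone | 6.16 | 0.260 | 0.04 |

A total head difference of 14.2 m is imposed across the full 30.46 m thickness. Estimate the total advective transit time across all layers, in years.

1.58

With flow normal to the layers, continuity requires the same specific discharge q through every layer.
Σ(b_i/K_i) = 10.5/0.00567 + 13.8/600 + 6.16/0.260 = 1876 d.
q = Δh / Σ(b_i/K_i) = 14.2 / 1876 = 0.007571 m/day.
In each layer the seepage velocity is v_i = q/n_i, so the layer transit time is t_i = b_i·n_i / q:
  layer 1 (sandy clay): t_1 = 10.5 × 0.05 / 0.007571 = 69.34 d
  layer 2 (clean gravel): t_2 = 13.8 × 0.26 / 0.007571 = 473.9 d
  layer 3 (fractured sandstone): t_3 = 6.16 × 0.04 / 0.007571 = 32.55 d
Total t = Σ t_i = 575.8 days = 1.576 years.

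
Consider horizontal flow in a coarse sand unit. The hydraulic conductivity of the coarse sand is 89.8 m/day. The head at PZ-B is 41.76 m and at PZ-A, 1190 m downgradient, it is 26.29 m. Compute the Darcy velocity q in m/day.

Hydraulic gradient i = (41.76 − 26.29) / 1190 = 15.47 / 1190 = 0.01300.
Specific discharge q = K · i = 89.80 × 0.01300 = 1.167 m/day.

1.17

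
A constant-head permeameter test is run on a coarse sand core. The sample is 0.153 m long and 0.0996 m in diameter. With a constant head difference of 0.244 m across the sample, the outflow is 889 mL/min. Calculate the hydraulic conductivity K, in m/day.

103

Cross-sectional area A = π·(d/2)² = π × (0.0996/2)² = 0.007791 m².
Convert discharge: 889 mL/min = 1.482e-05 m³/s.
Darcy's law rearranged: K = Q·L / (A·Δh) = 1.482e-05 × 0.153 / (0.007791 × 0.244) = 0.001192 m/s = 103.0 m/day.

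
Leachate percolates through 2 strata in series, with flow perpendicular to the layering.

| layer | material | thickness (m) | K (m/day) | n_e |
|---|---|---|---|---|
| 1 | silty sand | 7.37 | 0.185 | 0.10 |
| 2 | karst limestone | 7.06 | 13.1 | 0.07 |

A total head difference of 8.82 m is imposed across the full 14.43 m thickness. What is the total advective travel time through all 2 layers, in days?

With flow normal to the layers, continuity requires the same specific discharge q through every layer.
Σ(b_i/K_i) = 7.37/0.185 + 7.06/13.1 = 40.38 d.
q = Δh / Σ(b_i/K_i) = 8.82 / 40.38 = 0.2184 m/day.
In each layer the seepage velocity is v_i = q/n_i, so the layer transit time is t_i = b_i·n_i / q:
  layer 1 (silty sand): t_1 = 7.37 × 0.10 / 0.2184 = 3.374 d
  layer 2 (karst limestone): t_2 = 7.06 × 0.07 / 0.2184 = 2.262 d
Total t = Σ t_i = 5.636 days.

5.64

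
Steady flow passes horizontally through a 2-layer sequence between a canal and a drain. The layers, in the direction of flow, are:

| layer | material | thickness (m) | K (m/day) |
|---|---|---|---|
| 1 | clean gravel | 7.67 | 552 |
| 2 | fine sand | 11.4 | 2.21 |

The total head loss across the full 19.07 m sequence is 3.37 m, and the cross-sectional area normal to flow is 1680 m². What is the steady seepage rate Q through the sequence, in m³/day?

Flow is perpendicular to layering, so the layers act in series and the equivalent K is the thickness-weighted harmonic mean.
Total thickness L = 7.67 + 11.4 = 19.07 m.
Σ(b_i/K_i) = 7.67/552 + 11.4/2.21 = 5.172 d.
K_eq = L / Σ(b_i/K_i) = 19.07 / 5.172 = 3.687 m/day.
Q = K_eq · A · (Δh/L) = 3.687 × 1680 × (3.37/19.07) = 1095 m³/day.

1090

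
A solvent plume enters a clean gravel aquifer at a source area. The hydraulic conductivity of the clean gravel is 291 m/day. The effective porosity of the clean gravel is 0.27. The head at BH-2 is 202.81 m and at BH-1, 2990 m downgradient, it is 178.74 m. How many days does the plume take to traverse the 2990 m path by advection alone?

345

Hydraulic gradient i = (202.81 − 178.74) / 2990 = 24.07 / 2990 = 0.008050.
Darcy flux q = K · i = 291.0 × 0.008050 = 2.343 m/day.
Seepage velocity v = q / n_e = 2.343 / 0.27 = 8.676 m/day.
Travel time t = L / v = 2990 / 8.676 = 344.6 days.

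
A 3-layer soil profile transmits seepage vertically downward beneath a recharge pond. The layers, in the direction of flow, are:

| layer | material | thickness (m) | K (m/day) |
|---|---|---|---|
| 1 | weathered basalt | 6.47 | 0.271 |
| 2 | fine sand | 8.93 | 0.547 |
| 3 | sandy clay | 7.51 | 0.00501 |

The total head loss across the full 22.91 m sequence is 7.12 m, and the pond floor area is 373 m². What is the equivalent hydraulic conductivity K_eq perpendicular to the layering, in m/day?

Flow is perpendicular to layering, so the layers act in series and the equivalent K is the thickness-weighted harmonic mean.
Total thickness L = 6.47 + 8.93 + 7.51 = 22.91 m.
Σ(b_i/K_i) = 6.47/0.271 + 8.93/0.547 + 7.51/0.00501 = 1539 d.
K_eq = L / Σ(b_i/K_i) = 22.91 / 1539 = 0.01488 m/day.

0.0149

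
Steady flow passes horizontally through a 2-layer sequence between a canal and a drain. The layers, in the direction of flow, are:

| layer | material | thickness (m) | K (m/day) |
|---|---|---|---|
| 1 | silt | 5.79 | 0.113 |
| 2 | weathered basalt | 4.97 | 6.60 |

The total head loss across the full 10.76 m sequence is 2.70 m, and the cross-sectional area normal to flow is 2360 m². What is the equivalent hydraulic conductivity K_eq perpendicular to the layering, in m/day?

0.207

Flow is perpendicular to layering, so the layers act in series and the equivalent K is the thickness-weighted harmonic mean.
Total thickness L = 5.79 + 4.97 = 10.76 m.
Σ(b_i/K_i) = 5.79/0.113 + 4.97/6.60 = 51.99 d.
K_eq = L / Σ(b_i/K_i) = 10.76 / 51.99 = 0.2070 m/day.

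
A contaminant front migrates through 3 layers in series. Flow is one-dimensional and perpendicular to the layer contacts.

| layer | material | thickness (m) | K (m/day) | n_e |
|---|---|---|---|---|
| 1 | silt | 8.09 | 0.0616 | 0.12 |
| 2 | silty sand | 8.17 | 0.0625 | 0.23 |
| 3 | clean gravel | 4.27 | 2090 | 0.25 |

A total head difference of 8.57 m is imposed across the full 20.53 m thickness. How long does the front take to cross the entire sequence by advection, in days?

120

With flow normal to the layers, continuity requires the same specific discharge q through every layer.
Σ(b_i/K_i) = 8.09/0.0616 + 8.17/0.0625 + 4.27/2090 = 262.1 d.
q = Δh / Σ(b_i/K_i) = 8.57 / 262.1 = 0.03270 m/day.
In each layer the seepage velocity is v_i = q/n_i, so the layer transit time is t_i = b_i·n_i / q:
  layer 1 (silt): t_1 = 8.09 × 0.12 / 0.03270 = 29.69 d
  layer 2 (silty sand): t_2 = 8.17 × 0.23 / 0.03270 = 57.46 d
  layer 3 (clean gravel): t_3 = 4.27 × 0.25 / 0.03270 = 32.64 d
Total t = Σ t_i = 119.8 days.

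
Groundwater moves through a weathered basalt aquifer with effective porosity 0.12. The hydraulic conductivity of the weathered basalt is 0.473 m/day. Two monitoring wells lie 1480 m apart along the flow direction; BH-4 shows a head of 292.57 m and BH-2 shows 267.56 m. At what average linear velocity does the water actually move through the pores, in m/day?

Hydraulic gradient i = (292.57 − 267.56) / 1480 = 25.01 / 1480 = 0.01690.
Darcy flux q = K · i = 0.4730 × 0.01690 = 0.007993 m/day.
Seepage velocity v = q / n_e = 0.007993 / 0.12 = 0.06661 m/day.

0.0666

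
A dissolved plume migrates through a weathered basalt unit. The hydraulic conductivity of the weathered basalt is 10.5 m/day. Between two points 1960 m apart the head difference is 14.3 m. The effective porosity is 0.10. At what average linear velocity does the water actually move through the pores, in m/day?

Hydraulic gradient i = Δh / L = 14.3 / 1960 = 0.007296.
Darcy flux q = K · i = 10.50 × 0.007296 = 0.07661 m/day.
Seepage velocity v = q / n_e = 0.07661 / 0.10 = 0.7661 m/day.

0.766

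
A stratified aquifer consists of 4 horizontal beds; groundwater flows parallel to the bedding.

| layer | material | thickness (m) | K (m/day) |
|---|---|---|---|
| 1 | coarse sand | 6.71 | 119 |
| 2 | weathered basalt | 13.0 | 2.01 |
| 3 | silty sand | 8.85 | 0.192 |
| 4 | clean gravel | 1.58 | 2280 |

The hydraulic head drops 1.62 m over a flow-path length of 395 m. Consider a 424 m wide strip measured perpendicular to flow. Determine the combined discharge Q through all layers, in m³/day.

Flow is parallel to layering, so each bed carries its own Darcy discharge and the transmissivities add.
Σ(K_i·b_i) = 119×6.71 + 2.01×13.0 + 0.192×8.85 + 2280×1.58 = 4429 m²/day.
Hydraulic gradient i = Δh / L = 1.62 / 395 = 0.004101.
Q = Σ(K_i·b_i) · W · i = 4429 × 424 × 0.004101 = 7701 m³/day.

7700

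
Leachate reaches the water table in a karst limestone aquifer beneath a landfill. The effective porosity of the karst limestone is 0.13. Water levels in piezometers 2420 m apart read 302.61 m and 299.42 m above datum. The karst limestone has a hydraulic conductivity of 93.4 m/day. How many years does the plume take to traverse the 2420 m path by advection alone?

7.00

Hydraulic gradient i = (302.61 − 299.42) / 2420 = 3.19 / 2420 = 0.001318.
Darcy flux q = K · i = 93.40 × 0.001318 = 0.1231 m/day.
Seepage velocity v = q / n_e = 0.1231 / 0.13 = 0.9471 m/day.
Travel time t = L / v = 2420 / 0.9471 = 2555 days = 6.996 years.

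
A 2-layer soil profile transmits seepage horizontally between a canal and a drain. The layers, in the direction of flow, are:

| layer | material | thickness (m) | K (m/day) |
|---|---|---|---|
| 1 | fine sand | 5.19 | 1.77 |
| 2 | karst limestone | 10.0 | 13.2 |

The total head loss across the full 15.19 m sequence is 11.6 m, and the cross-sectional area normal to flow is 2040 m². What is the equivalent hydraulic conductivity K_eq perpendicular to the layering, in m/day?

Flow is perpendicular to layering, so the layers act in series and the equivalent K is the thickness-weighted harmonic mean.
Total thickness L = 5.19 + 10.0 = 15.19 m.
Σ(b_i/K_i) = 5.19/1.77 + 10.0/13.2 = 3.690 d.
K_eq = L / Σ(b_i/K_i) = 15.19 / 3.690 = 4.117 m/day.

4.12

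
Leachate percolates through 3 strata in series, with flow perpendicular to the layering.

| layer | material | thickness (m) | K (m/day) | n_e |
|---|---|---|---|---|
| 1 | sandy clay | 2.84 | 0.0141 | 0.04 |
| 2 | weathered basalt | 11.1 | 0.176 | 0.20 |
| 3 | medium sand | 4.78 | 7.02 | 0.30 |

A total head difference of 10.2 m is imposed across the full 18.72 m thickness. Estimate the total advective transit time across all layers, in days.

With flow normal to the layers, continuity requires the same specific discharge q through every layer.
Σ(b_i/K_i) = 2.84/0.0141 + 11.1/0.176 + 4.78/7.02 = 265.2 d.
q = Δh / Σ(b_i/K_i) = 10.2 / 265.2 = 0.03847 m/day.
In each layer the seepage velocity is v_i = q/n_i, so the layer transit time is t_i = b_i·n_i / q:
  layer 1 (sandy clay): t_1 = 2.84 × 0.04 / 0.03847 = 2.953 d
  layer 2 (weathered basalt): t_2 = 11.1 × 0.20 / 0.03847 = 57.71 d
  layer 3 (medium sand): t_3 = 4.78 × 0.30 / 0.03847 = 37.28 d
Total t = Σ t_i = 97.95 days.

97.9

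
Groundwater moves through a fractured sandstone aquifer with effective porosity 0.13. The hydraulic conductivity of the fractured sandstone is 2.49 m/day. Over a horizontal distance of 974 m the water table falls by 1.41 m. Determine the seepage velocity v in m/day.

Hydraulic gradient i = Δh / L = 1.41 / 974 = 0.001448.
Darcy flux q = K · i = 2.490 × 0.001448 = 0.003605 m/day.
Seepage velocity v = q / n_e = 0.003605 / 0.13 = 0.02773 m/day.

0.0277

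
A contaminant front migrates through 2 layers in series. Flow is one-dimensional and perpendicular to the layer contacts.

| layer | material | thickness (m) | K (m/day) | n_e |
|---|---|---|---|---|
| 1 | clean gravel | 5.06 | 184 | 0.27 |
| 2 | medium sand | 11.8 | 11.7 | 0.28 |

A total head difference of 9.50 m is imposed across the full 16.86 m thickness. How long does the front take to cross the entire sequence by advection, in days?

0.509

With flow normal to the layers, continuity requires the same specific discharge q through every layer.
Σ(b_i/K_i) = 5.06/184 + 11.8/11.7 = 1.036 d.
q = Δh / Σ(b_i/K_i) = 9.50 / 1.036 = 9.169 m/day.
In each layer the seepage velocity is v_i = q/n_i, so the layer transit time is t_i = b_i·n_i / q:
  layer 1 (clean gravel): t_1 = 5.06 × 0.27 / 9.169 = 0.1490 d
  layer 2 (medium sand): t_2 = 11.8 × 0.28 / 9.169 = 0.3603 d
Total t = Σ t_i = 0.5093 days.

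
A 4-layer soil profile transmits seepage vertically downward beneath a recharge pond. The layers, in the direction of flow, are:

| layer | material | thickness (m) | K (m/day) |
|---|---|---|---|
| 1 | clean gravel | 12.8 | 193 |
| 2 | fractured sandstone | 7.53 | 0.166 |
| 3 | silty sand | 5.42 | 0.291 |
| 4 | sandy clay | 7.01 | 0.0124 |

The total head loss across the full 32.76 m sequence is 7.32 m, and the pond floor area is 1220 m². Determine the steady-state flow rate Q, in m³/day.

14.2

Flow is perpendicular to layering, so the layers act in series and the equivalent K is the thickness-weighted harmonic mean.
Total thickness L = 12.8 + 7.53 + 5.42 + 7.01 = 32.76 m.
Σ(b_i/K_i) = 12.8/193 + 7.53/0.166 + 5.42/0.291 + 7.01/0.0124 = 629.4 d.
K_eq = L / Σ(b_i/K_i) = 32.76 / 629.4 = 0.05205 m/day.
Q = K_eq · A · (Δh/L) = 0.05205 × 1220 × (7.32/32.76) = 14.19 m³/day.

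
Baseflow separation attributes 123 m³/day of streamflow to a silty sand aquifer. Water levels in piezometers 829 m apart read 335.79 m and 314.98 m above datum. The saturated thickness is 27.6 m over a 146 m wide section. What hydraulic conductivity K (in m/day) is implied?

Cross-sectional area A = 146 × 27.6 = 4030 m².
Hydraulic gradient i = (335.79 − 314.98) / 829 = 20.81 / 829 = 0.02510.
From Q = K·A·i, K = Q / (A·i) = 123 / (4030 × 0.02510) = 1.216 m/day.

1.22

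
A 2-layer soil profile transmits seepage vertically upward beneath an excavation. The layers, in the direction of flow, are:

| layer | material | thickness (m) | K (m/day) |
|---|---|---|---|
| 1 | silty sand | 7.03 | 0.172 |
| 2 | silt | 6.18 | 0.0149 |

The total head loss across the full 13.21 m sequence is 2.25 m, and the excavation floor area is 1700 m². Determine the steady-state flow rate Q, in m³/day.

Flow is perpendicular to layering, so the layers act in series and the equivalent K is the thickness-weighted harmonic mean.
Total thickness L = 7.03 + 6.18 = 13.21 m.
Σ(b_i/K_i) = 7.03/0.172 + 6.18/0.0149 = 455.6 d.
K_eq = L / Σ(b_i/K_i) = 13.21 / 455.6 = 0.02899 m/day.
Q = K_eq · A · (Δh/L) = 0.02899 × 1700 × (2.25/13.21) = 8.395 m³/day.

8.39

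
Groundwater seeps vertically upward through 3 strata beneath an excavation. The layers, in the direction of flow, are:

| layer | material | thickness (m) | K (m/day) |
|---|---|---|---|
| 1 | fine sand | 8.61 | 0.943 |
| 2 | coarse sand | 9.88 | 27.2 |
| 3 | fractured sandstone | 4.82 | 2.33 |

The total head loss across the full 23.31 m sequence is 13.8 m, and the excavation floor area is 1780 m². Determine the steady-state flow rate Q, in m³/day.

Flow is perpendicular to layering, so the layers act in series and the equivalent K is the thickness-weighted harmonic mean.
Total thickness L = 8.61 + 9.88 + 4.82 = 23.31 m.
Σ(b_i/K_i) = 8.61/0.943 + 9.88/27.2 + 4.82/2.33 = 11.56 d.
K_eq = L / Σ(b_i/K_i) = 23.31 / 11.56 = 2.016 m/day.
Q = K_eq · A · (Δh/L) = 2.016 × 1780 × (13.8/23.31) = 2124 m³/day.

2120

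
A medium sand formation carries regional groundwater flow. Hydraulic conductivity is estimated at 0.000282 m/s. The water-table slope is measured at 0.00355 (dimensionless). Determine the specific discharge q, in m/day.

0.0865

Convert K: 0.000282 m/s × 86400 = 24.36 m/day.
Hydraulic gradient i = 0.00355.
Specific discharge q = K · i = 24.36 × 0.003550 = 0.08650 m/day.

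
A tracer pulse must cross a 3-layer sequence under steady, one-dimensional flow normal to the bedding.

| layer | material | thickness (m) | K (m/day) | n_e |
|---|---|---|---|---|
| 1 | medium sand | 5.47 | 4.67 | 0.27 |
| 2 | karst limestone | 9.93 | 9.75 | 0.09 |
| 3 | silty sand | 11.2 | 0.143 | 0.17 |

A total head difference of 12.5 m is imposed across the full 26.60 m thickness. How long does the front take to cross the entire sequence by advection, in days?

With flow normal to the layers, continuity requires the same specific discharge q through every layer.
Σ(b_i/K_i) = 5.47/4.67 + 9.93/9.75 + 11.2/0.143 = 80.51 d.
q = Δh / Σ(b_i/K_i) = 12.5 / 80.51 = 0.1553 m/day.
In each layer the seepage velocity is v_i = q/n_i, so the layer transit time is t_i = b_i·n_i / q:
  layer 1 (medium sand): t_1 = 5.47 × 0.27 / 0.1553 = 9.513 d
  layer 2 (karst limestone): t_2 = 9.93 × 0.09 / 0.1553 = 5.756 d
  layer 3 (silty sand): t_3 = 11.2 × 0.17 / 0.1553 = 12.26 d
Total t = Σ t_i = 27.53 days.

27.5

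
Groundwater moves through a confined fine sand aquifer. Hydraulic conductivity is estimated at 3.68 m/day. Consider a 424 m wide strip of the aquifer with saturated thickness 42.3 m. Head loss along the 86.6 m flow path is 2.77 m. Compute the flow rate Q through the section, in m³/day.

Cross-sectional area A = 424 × 42.3 = 17935 m².
Hydraulic gradient i = Δh / L = 2.77 / 86.6 = 0.03199.
Darcy's law: Q = K · A · i = 3.680 × 17935 × 0.03199 = 2111 m³/day.

2110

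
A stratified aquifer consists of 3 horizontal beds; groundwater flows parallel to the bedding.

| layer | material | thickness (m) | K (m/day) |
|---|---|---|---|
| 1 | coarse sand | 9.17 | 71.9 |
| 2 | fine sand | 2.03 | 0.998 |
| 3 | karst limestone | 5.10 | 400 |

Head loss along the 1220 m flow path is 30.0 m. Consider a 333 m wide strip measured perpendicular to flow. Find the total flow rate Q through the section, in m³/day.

22100

Flow is parallel to layering, so each bed carries its own Darcy discharge and the transmissivities add.
Σ(K_i·b_i) = 71.9×9.17 + 0.998×2.03 + 400×5.10 = 2701 m²/day.
Hydraulic gradient i = Δh / L = 30.0 / 1220 = 0.02459.
Q = Σ(K_i·b_i) · W · i = 2701 × 333 × 0.02459 = 22120 m³/day.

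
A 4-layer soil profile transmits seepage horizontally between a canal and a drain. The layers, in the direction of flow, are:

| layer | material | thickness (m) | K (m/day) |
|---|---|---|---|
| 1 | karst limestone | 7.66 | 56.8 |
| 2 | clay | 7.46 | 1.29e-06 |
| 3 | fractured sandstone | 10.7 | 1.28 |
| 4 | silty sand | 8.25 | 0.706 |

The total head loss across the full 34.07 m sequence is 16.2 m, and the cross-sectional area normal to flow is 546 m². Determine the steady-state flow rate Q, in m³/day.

0.00153

Flow is perpendicular to layering, so the layers act in series and the equivalent K is the thickness-weighted harmonic mean.
Total thickness L = 7.66 + 7.46 + 10.7 + 8.25 = 34.07 m.
Σ(b_i/K_i) = 7.66/56.8 + 7.46/1.29e-06 + 10.7/1.28 + 8.25/0.706 = 5.783e+06 d.
K_eq = L / Σ(b_i/K_i) = 34.07 / 5.783e+06 = 5.891e-06 m/day.
Q = K_eq · A · (Δh/L) = 5.891e-06 × 546 × (16.2/34.07) = 0.001530 m³/day.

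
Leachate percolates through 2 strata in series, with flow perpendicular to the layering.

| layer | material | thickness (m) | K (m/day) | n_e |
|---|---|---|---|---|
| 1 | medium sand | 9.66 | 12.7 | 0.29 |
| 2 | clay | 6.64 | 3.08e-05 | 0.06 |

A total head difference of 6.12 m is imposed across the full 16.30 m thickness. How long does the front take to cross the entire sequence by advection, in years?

With flow normal to the layers, continuity requires the same specific discharge q through every layer.
Σ(b_i/K_i) = 9.66/12.7 + 6.64/3.08e-05 = 2.156e+05 d.
q = Δh / Σ(b_i/K_i) = 6.12 / 2.156e+05 = 2.839e-05 m/day.
In each layer the seepage velocity is v_i = q/n_i, so the layer transit time is t_i = b_i·n_i / q:
  layer 1 (medium sand): t_1 = 9.66 × 0.29 / 2.839e-05 = 98683 d
  layer 2 (clay): t_2 = 6.64 × 0.06 / 2.839e-05 = 14034 d
Total t = Σ t_i = 1.127e+05 days = 308.6 years.

309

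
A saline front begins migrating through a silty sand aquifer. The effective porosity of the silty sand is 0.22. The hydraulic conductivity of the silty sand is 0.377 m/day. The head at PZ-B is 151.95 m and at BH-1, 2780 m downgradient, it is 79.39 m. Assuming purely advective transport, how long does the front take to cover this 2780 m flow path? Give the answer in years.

Hydraulic gradient i = (151.95 − 79.39) / 2780 = 72.56 / 2780 = 0.02610.
Darcy flux q = K · i = 0.3770 × 0.02610 = 0.009840 m/day.
Seepage velocity v = q / n_e = 0.009840 / 0.22 = 0.04473 m/day.
Travel time t = L / v = 2780 / 0.04473 = 62155 days = 170.2 years.

170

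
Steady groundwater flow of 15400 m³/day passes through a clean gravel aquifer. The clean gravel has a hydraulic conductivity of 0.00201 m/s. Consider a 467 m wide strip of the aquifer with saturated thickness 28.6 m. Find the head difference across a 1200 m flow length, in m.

7.97

Convert K: 0.00201 m/s × 86400 = 173.7 m/day.
Cross-sectional area A = 467 × 28.6 = 13356 m².
From Q = K·A·i, i = Q / (K·A) = 15400 / (173.7 × 13356) = 0.006639.
Head loss Δh = i · L = 0.006639 × 1200 = 7.967 m.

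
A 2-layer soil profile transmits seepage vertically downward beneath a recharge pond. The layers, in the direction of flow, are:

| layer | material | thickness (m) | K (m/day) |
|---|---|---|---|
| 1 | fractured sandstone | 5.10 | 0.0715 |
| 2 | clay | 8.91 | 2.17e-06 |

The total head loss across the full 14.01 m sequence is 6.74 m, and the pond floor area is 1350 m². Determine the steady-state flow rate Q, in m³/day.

0.00222

Flow is perpendicular to layering, so the layers act in series and the equivalent K is the thickness-weighted harmonic mean.
Total thickness L = 5.10 + 8.91 = 14.01 m.
Σ(b_i/K_i) = 5.10/0.0715 + 8.91/2.17e-06 = 4.106e+06 d.
K_eq = L / Σ(b_i/K_i) = 14.01 / 4.106e+06 = 3.412e-06 m/day.
Q = K_eq · A · (Δh/L) = 3.412e-06 × 1350 × (6.74/14.01) = 0.002216 m³/day.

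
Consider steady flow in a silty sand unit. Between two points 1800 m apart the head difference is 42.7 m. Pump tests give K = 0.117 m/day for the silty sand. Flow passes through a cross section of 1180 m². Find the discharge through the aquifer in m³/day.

Hydraulic gradient i = Δh / L = 42.7 / 1800 = 0.02372.
Darcy's law: Q = K · A · i = 0.1170 × 1180 × 0.02372 = 3.275 m³/day.

3.28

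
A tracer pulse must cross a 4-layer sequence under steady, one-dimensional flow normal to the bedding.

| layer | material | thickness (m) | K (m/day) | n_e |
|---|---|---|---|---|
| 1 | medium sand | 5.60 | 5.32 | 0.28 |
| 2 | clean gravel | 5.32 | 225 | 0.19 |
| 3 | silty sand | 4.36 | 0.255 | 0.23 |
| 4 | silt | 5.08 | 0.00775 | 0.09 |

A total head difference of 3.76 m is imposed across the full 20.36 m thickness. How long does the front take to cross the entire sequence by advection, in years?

1.98

With flow normal to the layers, continuity requires the same specific discharge q through every layer.
Σ(b_i/K_i) = 5.60/5.32 + 5.32/225 + 4.36/0.255 + 5.08/0.00775 = 673.7 d.
q = Δh / Σ(b_i/K_i) = 3.76 / 673.7 = 0.005581 m/day.
In each layer the seepage velocity is v_i = q/n_i, so the layer transit time is t_i = b_i·n_i / q:
  layer 1 (medium sand): t_1 = 5.60 × 0.28 / 0.005581 = 280.9 d
  layer 2 (clean gravel): t_2 = 5.32 × 0.19 / 0.005581 = 181.1 d
  layer 3 (silty sand): t_3 = 4.36 × 0.23 / 0.005581 = 179.7 d
  layer 4 (silt): t_4 = 5.08 × 0.09 / 0.005581 = 81.91 d
Total t = Σ t_i = 723.6 days = 1.981 years.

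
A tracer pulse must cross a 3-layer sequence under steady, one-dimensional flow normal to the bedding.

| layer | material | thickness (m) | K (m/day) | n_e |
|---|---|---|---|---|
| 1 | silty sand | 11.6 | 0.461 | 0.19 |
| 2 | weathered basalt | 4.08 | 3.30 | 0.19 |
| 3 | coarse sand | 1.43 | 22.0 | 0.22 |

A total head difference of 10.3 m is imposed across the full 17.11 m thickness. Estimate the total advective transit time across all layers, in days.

With flow normal to the layers, continuity requires the same specific discharge q through every layer.
Σ(b_i/K_i) = 11.6/0.461 + 4.08/3.30 + 1.43/22.0 = 26.46 d.
q = Δh / Σ(b_i/K_i) = 10.3 / 26.46 = 0.3892 m/day.
In each layer the seepage velocity is v_i = q/n_i, so the layer transit time is t_i = b_i·n_i / q:
  layer 1 (silty sand): t_1 = 11.6 × 0.19 / 0.3892 = 5.663 d
  layer 2 (weathered basalt): t_2 = 4.08 × 0.19 / 0.3892 = 1.992 d
  layer 3 (coarse sand): t_3 = 1.43 × 0.22 / 0.3892 = 0.8083 d
Total t = Σ t_i = 8.463 days.

8.46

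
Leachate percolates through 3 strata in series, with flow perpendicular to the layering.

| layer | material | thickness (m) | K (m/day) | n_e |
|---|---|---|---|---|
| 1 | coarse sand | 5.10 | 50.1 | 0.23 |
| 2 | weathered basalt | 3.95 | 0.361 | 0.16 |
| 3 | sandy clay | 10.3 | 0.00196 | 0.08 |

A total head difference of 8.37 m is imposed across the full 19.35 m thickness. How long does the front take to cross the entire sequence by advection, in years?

4.53

With flow normal to the layers, continuity requires the same specific discharge q through every layer.
Σ(b_i/K_i) = 5.10/50.1 + 3.95/0.361 + 10.3/0.00196 = 5266 d.
q = Δh / Σ(b_i/K_i) = 8.37 / 5266 = 0.001589 m/day.
In each layer the seepage velocity is v_i = q/n_i, so the layer transit time is t_i = b_i·n_i / q:
  layer 1 (coarse sand): t_1 = 5.10 × 0.23 / 0.001589 = 738.0 d
  layer 2 (weathered basalt): t_2 = 3.95 × 0.16 / 0.001589 = 397.6 d
  layer 3 (sandy clay): t_3 = 10.3 × 0.08 / 0.001589 = 518.4 d
Total t = Σ t_i = 1654 days = 4.529 years.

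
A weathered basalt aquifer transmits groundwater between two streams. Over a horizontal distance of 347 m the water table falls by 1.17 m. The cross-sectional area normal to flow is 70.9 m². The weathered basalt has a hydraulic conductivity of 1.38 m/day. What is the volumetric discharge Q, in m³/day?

0.330

Hydraulic gradient i = Δh / L = 1.17 / 347 = 0.003372.
Darcy's law: Q = K · A · i = 1.380 × 70.90 × 0.003372 = 0.3299 m³/day.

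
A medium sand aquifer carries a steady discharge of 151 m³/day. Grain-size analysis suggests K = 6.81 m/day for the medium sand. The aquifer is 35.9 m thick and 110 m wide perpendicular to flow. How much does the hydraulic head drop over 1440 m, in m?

8.09

Cross-sectional area A = 110 × 35.9 = 3949 m².
From Q = K·A·i, i = Q / (K·A) = 151 / (6.810 × 3949) = 0.005615.
Head loss Δh = i · L = 0.005615 × 1440 = 8.085 m.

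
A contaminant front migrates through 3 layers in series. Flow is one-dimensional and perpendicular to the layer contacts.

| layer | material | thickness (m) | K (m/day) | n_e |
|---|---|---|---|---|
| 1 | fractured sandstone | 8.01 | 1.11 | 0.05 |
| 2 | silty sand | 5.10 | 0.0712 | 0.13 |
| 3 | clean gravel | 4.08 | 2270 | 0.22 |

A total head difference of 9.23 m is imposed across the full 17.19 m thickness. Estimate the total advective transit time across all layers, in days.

16.8

With flow normal to the layers, continuity requires the same specific discharge q through every layer.
Σ(b_i/K_i) = 8.01/1.11 + 5.10/0.0712 + 4.08/2270 = 78.85 d.
q = Δh / Σ(b_i/K_i) = 9.23 / 78.85 = 0.1171 m/day.
In each layer the seepage velocity is v_i = q/n_i, so the layer transit time is t_i = b_i·n_i / q:
  layer 1 (fractured sandstone): t_1 = 8.01 × 0.05 / 0.1171 = 3.421 d
  layer 2 (silty sand): t_2 = 5.10 × 0.13 / 0.1171 = 5.664 d
  layer 3 (clean gravel): t_3 = 4.08 × 0.22 / 0.1171 = 7.668 d
Total t = Σ t_i = 16.75 days.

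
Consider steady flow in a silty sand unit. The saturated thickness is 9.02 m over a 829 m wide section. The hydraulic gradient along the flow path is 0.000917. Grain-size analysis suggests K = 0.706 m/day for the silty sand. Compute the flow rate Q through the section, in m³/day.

Cross-sectional area A = 829 × 9.02 = 7478 m².
Hydraulic gradient i = 0.000917.
Darcy's law: Q = K · A · i = 0.7060 × 7478 × 0.0009170 = 4.841 m³/day.

4.84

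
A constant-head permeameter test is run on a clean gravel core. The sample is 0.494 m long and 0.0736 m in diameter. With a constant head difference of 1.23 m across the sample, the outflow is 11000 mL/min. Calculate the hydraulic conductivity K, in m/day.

1500

Cross-sectional area A = π·(d/2)² = π × (0.0736/2)² = 0.004254 m².
Convert discharge: 11000 mL/min = 0.0001833 m³/s.
Darcy's law rearranged: K = Q·L / (A·Δh) = 0.0001833 × 0.494 / (0.004254 × 1.23) = 0.01731 m/s = 1495 m/day.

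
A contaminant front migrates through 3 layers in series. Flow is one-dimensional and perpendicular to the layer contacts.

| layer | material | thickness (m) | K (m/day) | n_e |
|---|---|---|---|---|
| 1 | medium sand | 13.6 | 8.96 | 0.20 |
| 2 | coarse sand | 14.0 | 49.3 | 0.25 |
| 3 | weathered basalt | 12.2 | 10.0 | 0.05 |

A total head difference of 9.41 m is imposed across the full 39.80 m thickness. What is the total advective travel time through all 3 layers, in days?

With flow normal to the layers, continuity requires the same specific discharge q through every layer.
Σ(b_i/K_i) = 13.6/8.96 + 14.0/49.3 + 12.2/10.0 = 3.022 d.
q = Δh / Σ(b_i/K_i) = 9.41 / 3.022 = 3.114 m/day.
In each layer the seepage velocity is v_i = q/n_i, so the layer transit time is t_i = b_i·n_i / q:
  layer 1 (medium sand): t_1 = 13.6 × 0.20 / 3.114 = 0.8735 d
  layer 2 (coarse sand): t_2 = 14.0 × 0.25 / 3.114 = 1.124 d
  layer 3 (weathered basalt): t_3 = 12.2 × 0.05 / 3.114 = 0.1959 d
Total t = Σ t_i = 2.193 days.

2.19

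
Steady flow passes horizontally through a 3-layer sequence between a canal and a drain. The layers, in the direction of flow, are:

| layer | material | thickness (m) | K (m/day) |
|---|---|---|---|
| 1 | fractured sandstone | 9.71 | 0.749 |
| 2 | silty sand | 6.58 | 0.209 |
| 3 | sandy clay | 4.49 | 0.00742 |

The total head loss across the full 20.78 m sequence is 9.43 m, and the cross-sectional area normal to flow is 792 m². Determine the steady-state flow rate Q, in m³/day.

11.5

Flow is perpendicular to layering, so the layers act in series and the equivalent K is the thickness-weighted harmonic mean.
Total thickness L = 9.71 + 6.58 + 4.49 = 20.78 m.
Σ(b_i/K_i) = 9.71/0.749 + 6.58/0.209 + 4.49/0.00742 = 649.6 d.
K_eq = L / Σ(b_i/K_i) = 20.78 / 649.6 = 0.03199 m/day.
Q = K_eq · A · (Δh/L) = 0.03199 × 792 × (9.43/20.78) = 11.50 m³/day.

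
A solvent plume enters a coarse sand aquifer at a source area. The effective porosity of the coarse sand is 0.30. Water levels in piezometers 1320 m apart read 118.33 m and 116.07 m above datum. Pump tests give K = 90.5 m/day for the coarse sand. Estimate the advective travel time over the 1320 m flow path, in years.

Hydraulic gradient i = (118.33 − 116.07) / 1320 = 2.26 / 1320 = 0.001712.
Darcy flux q = K · i = 90.50 × 0.001712 = 0.1549 m/day.
Seepage velocity v = q / n_e = 0.1549 / 0.30 = 0.5165 m/day.
Travel time t = L / v = 1320 / 0.5165 = 2556 days = 6.997 years.

7.00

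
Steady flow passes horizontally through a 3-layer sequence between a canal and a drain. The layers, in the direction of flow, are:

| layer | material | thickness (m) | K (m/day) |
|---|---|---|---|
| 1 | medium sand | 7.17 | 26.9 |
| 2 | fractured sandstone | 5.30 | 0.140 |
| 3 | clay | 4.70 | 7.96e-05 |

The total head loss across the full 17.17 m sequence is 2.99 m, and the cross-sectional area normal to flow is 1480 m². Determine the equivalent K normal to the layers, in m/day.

Flow is perpendicular to layering, so the layers act in series and the equivalent K is the thickness-weighted harmonic mean.
Total thickness L = 7.17 + 5.30 + 4.70 = 17.17 m.
Σ(b_i/K_i) = 7.17/26.9 + 5.30/0.140 + 4.70/7.96e-05 = 59083 d.
K_eq = L / Σ(b_i/K_i) = 17.17 / 59083 = 0.0002906 m/day.

0.000291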